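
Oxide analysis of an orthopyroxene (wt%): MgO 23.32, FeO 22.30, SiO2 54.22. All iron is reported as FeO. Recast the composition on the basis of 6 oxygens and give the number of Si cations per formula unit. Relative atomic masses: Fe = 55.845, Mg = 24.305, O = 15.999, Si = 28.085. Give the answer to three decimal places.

23.32 wt% MgO ÷ 40.304 g/mol = 0.57860 mol, giving 0.57860 Mg and 0.57860 O.
22.30 wt% FeO ÷ 71.844 g/mol = 0.31039 mol, giving 0.31039 Fe and 0.31039 O.
54.22 wt% SiO2 ÷ 60.083 g/mol = 0.90242 mol, giving 0.90242 Si and 1.80484 O.
Oxygen sums to 2.69383; scaling by 6/2.69383 = 2.22731 puts the formula on 6 O.
Si: 0.90242 × 2.22731 = 2.010 atoms per formula unit.

2.010 Si apfu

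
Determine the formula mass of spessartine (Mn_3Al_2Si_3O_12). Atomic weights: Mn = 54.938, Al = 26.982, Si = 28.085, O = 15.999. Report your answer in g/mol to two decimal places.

495.02 g/mol

M = 3(54.938) + 2(26.982) + 3(28.085) + 12(15.999)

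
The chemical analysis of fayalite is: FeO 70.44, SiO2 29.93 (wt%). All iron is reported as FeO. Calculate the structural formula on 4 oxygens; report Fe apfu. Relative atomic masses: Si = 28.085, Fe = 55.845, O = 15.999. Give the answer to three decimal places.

1.984 Fe apfu

FeO (M=71.844): mol = 0.98046; Fe = 0.98046, O = 0.98046.
SiO2 (M=60.083): mol = 0.49814; Si = 0.49814, O = 0.99628.
ΣO = 1.97674; factor = 4/ΣO = 2.02353.
Fe apfu = 0.98046 × 2.02353 = 1.984.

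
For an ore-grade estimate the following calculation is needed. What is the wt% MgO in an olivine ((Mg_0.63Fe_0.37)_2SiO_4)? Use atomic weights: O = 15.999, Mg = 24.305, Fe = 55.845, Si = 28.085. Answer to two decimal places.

Molar mass of (Mg_0.63Fe_0.37)_2SiO_4 = 1.26*24.305 + 0.74*55.845 + 1*28.085 + 4*15.999 = 164.031 g/mol.
Each formula unit contains 1.26 Mg, equivalent to 1.26/1 = 1.2600 mol MgO.
M(MgO) = 1×24.305 + 1×15.999 = 40.304 g/mol.
Mass of MgO per formula unit = 1.2600 × 40.304 = 50.783 g.
MgO wt% = 50.783 / 164.031 × 100 = 30.96%.

30.96 wt%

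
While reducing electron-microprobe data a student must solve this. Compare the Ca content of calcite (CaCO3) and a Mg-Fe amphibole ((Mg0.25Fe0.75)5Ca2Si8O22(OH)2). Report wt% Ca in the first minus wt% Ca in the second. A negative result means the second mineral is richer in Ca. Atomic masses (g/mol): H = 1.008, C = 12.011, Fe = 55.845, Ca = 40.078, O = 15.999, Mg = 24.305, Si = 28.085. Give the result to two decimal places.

Ca in CaCO3: molar mass 100.086 g/mol; 1×40.078 = 40.078 g → 40.04 wt%.
Ca in (Mg0.25Fe0.75)5Ca2Si8O22(OH)2: molar mass 930.628 g/mol; 2×40.078 = 80.156 g → 8.61 wt%.
Difference = 40.04 − 8.61 = 31.43 percentage points.

31.43 percentage points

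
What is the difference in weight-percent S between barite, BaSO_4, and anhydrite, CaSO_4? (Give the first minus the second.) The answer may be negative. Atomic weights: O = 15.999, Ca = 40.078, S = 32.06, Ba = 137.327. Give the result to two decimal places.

First mineral: 32.060 g S in 233.383 g formula = 13.74 wt% S.
Second mineral: 32.060 g S in 136.134 g formula = 23.55 wt% S.
13.74% − 23.55% gives a difference of -9.81 percentage points.

-9.81 percentage points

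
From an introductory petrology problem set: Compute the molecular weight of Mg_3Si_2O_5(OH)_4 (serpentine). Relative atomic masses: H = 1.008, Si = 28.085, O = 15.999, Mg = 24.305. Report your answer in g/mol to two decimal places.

M = 3·24.305 + 2·28.085 + 9·15.999 + 4·1.008

277.11 g/mol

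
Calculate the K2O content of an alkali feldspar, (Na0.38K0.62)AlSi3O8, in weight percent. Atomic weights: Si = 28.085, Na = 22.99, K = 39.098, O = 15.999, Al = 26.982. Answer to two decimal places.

M((Na0.38K0.62)AlSi3O8) = 272.206 g/mol; M(K2O) = 94.195 g/mol.
Moles K2O per formula unit = 0.62 K ÷ 2 = 0.3100.
K2O fraction = (0.3100 × 94.195) / 272.206 = 29.200/272.206 = 0.1073.

10.73 wt%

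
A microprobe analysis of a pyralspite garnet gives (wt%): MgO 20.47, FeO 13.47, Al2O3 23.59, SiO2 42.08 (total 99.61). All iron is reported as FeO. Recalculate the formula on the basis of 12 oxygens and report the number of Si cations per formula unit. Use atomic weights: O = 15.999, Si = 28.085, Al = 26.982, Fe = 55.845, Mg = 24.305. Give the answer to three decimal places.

20.47 wt% MgO ÷ 40.304 g/mol = 0.50789 mol, giving 0.50789 Mg and 0.50789 O.
13.47 wt% FeO ÷ 71.844 g/mol = 0.18749 mol, giving 0.18749 Fe and 0.18749 O.
23.59 wt% Al2O3 ÷ 101.961 g/mol = 0.23136 mol, giving 0.46272 Al and 0.69408 O.
42.08 wt% SiO2 ÷ 60.083 g/mol = 0.70036 mol, giving 0.70036 Si and 1.40072 O.
Oxygen sums to 2.79018; scaling by 12/2.79018 = 4.30080 puts the formula on 12 O.
Si: 0.70036 × 4.30080 = 3.012 atoms per formula unit.

3.012 Si apfu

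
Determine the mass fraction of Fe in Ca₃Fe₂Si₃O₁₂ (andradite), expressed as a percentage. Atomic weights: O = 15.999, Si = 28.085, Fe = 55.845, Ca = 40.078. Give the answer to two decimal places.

Molar mass of Ca₃Fe₂Si₃O₁₂: 3·40.078 + 2·55.845 + 3·28.085 + 12·15.999 = 508.167 g/mol.
Mass of Fe per formula unit: 2 × 55.845 = 111.690 g.
Weight fraction Fe = 111.690 / 508.167 = 0.2198.

21.98 weight percent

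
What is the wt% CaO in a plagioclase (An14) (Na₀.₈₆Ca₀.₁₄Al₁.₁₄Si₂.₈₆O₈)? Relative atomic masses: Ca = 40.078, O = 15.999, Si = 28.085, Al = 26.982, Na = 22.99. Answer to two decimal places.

M(Na₀.₈₆Ca₀.₁₄Al₁.₁₄Si₂.₈₆O₈) = 264.457 g/mol; M(CaO) = 56.077 g/mol.
Moles CaO per formula unit = 0.14 Ca ÷ 1 = 0.1400.
CaO fraction = (0.1400 × 56.077) / 264.457 = 7.851/264.457 = 0.0297.

2.97 wt%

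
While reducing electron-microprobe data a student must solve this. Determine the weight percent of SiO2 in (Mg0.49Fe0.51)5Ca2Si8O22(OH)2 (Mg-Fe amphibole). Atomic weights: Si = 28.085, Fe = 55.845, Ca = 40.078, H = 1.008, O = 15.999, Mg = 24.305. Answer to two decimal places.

53.84 wt%

Formula mass = 892.780 g/mol.
8 Si → 8.0000 mol SiO2 per formula unit; M(SiO2) = 60.083, so SiO2 mass = 480.664 g.
480.664/892.780 × 100 = 53.84 wt%.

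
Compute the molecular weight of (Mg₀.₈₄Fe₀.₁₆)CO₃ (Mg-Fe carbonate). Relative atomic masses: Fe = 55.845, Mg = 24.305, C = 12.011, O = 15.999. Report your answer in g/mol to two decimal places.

Mg: 0.84 × 24.305 = 20.4162
Fe: 0.16 × 55.845 = 8.9352
C: 1 × 12.011 = 12.0110
O: 3 × 15.999 = 47.9970
Summing the contributions gives the formula mass.

89.36 g/mol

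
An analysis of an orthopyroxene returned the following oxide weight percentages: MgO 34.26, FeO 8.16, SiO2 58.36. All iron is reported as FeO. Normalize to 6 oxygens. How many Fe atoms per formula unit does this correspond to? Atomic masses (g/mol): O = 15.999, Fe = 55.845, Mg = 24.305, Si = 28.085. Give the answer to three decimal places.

MgO (M=40.304): mol = 0.85004; Mg = 0.85004, O = 0.85004.
FeO (M=71.844): mol = 0.11358; Fe = 0.11358, O = 0.11358.
SiO2 (M=60.083): mol = 0.97132; Si = 0.97132, O = 1.94264.
ΣO = 2.90626; factor = 6/ΣO = 2.06451.
Fe apfu = 0.11358 × 2.06451 = 0.234.

0.234 Fe apfu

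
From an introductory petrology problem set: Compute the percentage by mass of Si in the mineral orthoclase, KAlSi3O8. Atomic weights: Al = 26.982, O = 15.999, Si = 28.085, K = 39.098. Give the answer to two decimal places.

30.27 wt%

M(KAlSi3O8) = 278.327 g/mol.
Si contributes 3 × 28.085 = 84.255 g per mole.
84.255/278.327 = 0.3027 → 30.27%.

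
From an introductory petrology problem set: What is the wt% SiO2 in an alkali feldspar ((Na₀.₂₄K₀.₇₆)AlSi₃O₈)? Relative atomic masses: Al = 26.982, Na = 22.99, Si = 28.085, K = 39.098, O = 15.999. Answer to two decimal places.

Molar mass of (Na₀.₂₄K₀.₇₆)AlSi₃O₈ = 0.24×22.99 + 0.76×39.098 + 1×26.982 + 3×28.085 + 8×15.999 = 274.461 g/mol.
Each formula unit contains 3 Si, equivalent to 3/1 = 3.0000 mol SiO2.
M(SiO2) = 1×28.085 + 2×15.999 = 60.083 g/mol.
Mass of SiO2 per formula unit = 3.0000 × 60.083 = 180.249 g.
SiO2 wt% = 180.249 / 274.461 × 100 = 65.67%.

65.67 wt%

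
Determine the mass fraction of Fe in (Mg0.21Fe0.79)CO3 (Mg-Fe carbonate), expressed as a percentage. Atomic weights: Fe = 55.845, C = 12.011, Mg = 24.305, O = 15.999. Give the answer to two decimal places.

40.39 mass %

Molar mass of (Mg0.21Fe0.79)CO3: 0.21·24.305 + 0.79·55.845 + 1·12.011 + 3·15.999 = 109.230 g/mol.
Mass of Fe per formula unit: 0.79 × 55.845 = 44.118 g.
Weight fraction Fe = 44.118 / 109.230 = 0.4039.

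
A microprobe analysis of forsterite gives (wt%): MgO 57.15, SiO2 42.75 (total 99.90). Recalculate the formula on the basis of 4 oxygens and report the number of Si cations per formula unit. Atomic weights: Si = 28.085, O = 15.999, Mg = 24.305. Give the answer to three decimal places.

1.002 Si apfu

57.15 wt% MgO ÷ 40.304 g/mol = 1.41797 mol, giving 1.41797 Mg and 1.41797 O.
42.75 wt% SiO2 ÷ 60.083 g/mol = 0.71152 mol, giving 0.71152 Si and 1.42304 O.
Oxygen sums to 2.84101; scaling by 4/2.84101 = 1.40795 puts the formula on 4 O.
Si: 0.71152 × 1.40795 = 1.002 atoms per formula unit.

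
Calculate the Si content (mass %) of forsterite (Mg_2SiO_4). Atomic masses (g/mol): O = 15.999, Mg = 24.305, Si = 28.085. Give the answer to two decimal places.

Molar mass of Mg_2SiO_4: 2*24.305 + 1*28.085 + 4*15.999 = 140.691 g/mol.
Mass of Si per formula unit: 1 × 28.085 = 28.085 g.
Weight fraction Si = 28.085 / 140.691 = 0.1996.

19.96 mass %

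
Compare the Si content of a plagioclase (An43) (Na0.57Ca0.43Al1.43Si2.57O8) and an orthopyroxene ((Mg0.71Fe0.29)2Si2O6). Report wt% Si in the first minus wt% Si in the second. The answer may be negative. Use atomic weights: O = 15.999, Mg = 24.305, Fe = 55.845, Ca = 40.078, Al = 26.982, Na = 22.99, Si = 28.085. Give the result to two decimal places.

First mineral: 72.178 g Si in 269.093 g formula = 26.82 wt% Si.
Second mineral: 56.170 g Si in 219.067 g formula = 25.64 wt% Si.
26.82% − 25.64% gives a difference of 1.18 percentage points.

1.18 percentage points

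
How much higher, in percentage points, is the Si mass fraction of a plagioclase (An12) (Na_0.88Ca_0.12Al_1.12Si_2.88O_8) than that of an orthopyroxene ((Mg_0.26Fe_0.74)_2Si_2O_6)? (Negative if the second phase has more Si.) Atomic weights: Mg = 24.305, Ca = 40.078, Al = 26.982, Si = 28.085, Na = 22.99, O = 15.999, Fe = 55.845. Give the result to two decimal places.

7.92 percentage points

First mineral: 80.885 g Si in 264.137 g formula = 30.62 wt% Si.
Second mineral: 56.170 g Si in 247.453 g formula = 22.70 wt% Si.
30.62% − 22.70% gives a difference of 7.92 percentage points.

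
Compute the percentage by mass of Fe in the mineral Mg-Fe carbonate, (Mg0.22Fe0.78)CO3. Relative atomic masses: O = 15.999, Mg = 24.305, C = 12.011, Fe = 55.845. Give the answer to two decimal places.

39.99 mass %

Molar mass of (Mg0.22Fe0.78)CO3: 0.22*24.305 + 0.78*55.845 + 1*12.011 + 3*15.999 = 108.914 g/mol.
Mass of Fe per formula unit: 0.78 × 55.845 = 43.559 g.
Weight fraction Fe = 43.559 / 108.914 = 0.3999.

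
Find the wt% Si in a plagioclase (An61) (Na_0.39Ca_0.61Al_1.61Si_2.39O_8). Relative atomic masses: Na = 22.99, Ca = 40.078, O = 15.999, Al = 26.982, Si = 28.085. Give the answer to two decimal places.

Molar mass of Na_0.39Ca_0.61Al_1.61Si_2.39O_8: 0.39·22.99 + 0.61·40.078 + 1.61·26.982 + 2.39·28.085 + 8·15.999 = 271.970 g/mol.
Mass of Si per formula unit: 2.39 × 28.085 = 67.123 g.
Weight fraction Si = 67.123 / 271.970 = 0.2468.

24.68 weight percent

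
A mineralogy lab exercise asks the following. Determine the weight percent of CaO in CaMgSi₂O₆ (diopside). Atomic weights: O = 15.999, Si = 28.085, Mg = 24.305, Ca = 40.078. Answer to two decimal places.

Molar mass of CaMgSi₂O₆ = 1·40.078 + 1·24.305 + 2·28.085 + 6·15.999 = 216.547 g/mol.
Each formula unit contains 1 Ca, equivalent to 1/1 = 1.0000 mol CaO.
M(CaO) = 1×40.078 + 1×15.999 = 56.077 g/mol.
Mass of CaO per formula unit = 1.0000 × 56.077 = 56.077 g.
CaO wt% = 56.077 / 216.547 × 100 = 25.90%.

25.90 wt%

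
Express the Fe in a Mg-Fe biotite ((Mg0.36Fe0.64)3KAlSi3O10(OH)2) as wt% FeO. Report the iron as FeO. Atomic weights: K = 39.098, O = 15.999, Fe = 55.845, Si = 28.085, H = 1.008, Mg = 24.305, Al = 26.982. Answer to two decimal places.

Formula mass = 477.811 g/mol.
1.92 Fe → 1.9200 mol FeO per formula unit; M(FeO) = 71.844, so FeO mass = 137.940 g.
137.940/477.811 × 100 = 28.87 wt%.

28.87 wt%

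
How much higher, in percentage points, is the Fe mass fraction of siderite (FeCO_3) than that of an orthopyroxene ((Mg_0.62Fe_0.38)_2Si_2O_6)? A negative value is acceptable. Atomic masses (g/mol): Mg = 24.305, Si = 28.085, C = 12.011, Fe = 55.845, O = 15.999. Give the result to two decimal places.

Fe in FeCO_3: molar mass 115.853 g/mol; 1×55.845 = 55.845 g → 48.20 wt%.
Fe in (Mg_0.62Fe_0.38)_2Si_2O_6: molar mass 224.744 g/mol; 0.76×55.845 = 42.442 g → 18.88 wt%.
Difference = 48.20 − 18.88 = 29.32 percentage points.

29.32 percentage points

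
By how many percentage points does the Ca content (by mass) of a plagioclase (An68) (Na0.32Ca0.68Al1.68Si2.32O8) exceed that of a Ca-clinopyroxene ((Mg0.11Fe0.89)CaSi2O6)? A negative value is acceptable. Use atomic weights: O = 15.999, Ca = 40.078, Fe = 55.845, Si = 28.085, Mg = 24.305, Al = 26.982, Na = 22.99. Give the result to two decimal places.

-6.40 percentage points

Ca in Na0.32Ca0.68Al1.68Si2.32O8: molar mass 273.089 g/mol; 0.68×40.078 = 27.253 g → 9.98 wt%.
Ca in (Mg0.11Fe0.89)CaSi2O6: molar mass 244.618 g/mol; 1×40.078 = 40.078 g → 16.38 wt%.
Difference = 9.98 − 16.38 = -6.40 percentage points.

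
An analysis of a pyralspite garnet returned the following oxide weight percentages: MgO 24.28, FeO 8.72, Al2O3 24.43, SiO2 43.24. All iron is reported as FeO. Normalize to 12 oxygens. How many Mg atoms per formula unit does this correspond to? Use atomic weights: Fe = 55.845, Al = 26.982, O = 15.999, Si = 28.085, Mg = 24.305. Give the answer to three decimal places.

24.28 wt% MgO ÷ 40.304 g/mol = 0.60242 mol, giving 0.60242 Mg and 0.60242 O.
8.72 wt% FeO ÷ 71.844 g/mol = 0.12137 mol, giving 0.12137 Fe and 0.12137 O.
24.43 wt% Al2O3 ÷ 101.961 g/mol = 0.23960 mol, giving 0.47920 Al and 0.71880 O.
43.24 wt% SiO2 ÷ 60.083 g/mol = 0.71967 mol, giving 0.71967 Si and 1.43934 O.
Oxygen sums to 2.88193; scaling by 12/2.88193 = 4.16388 puts the formula on 12 O.
Mg: 0.60242 × 4.16388 = 2.508 atoms per formula unit.

2.508 Mg apfu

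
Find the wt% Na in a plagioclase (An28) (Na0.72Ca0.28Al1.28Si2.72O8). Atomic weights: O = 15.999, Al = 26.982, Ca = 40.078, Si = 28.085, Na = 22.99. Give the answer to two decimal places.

6.21 wt%

Formula mass = 0.72*22.99 + 0.28*40.078 + 1.28*26.982 + 2.72*28.085 + 8*15.999 = 266.695 g/mol, of which 16.553 g is Na.
So Na makes up 16.553/266.695 = 0.0621 of the mass, i.e. 6.21%.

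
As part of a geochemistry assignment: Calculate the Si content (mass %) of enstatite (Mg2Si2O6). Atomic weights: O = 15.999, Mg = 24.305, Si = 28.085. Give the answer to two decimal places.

27.98 mass %

Formula mass = 2·24.305 + 2·28.085 + 6·15.999 = 200.774 g/mol, of which 56.170 g is Si.
So Si makes up 56.170/200.774 = 0.2798 of the mass, i.e. 27.98%.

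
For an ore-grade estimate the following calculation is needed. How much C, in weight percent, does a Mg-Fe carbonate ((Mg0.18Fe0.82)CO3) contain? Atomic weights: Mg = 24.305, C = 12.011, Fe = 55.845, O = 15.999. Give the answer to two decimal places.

Formula mass = 0.18·24.305 + 0.82·55.845 + 1·12.011 + 3·15.999 = 110.176 g/mol, of which 12.011 g is C.
So C makes up 12.011/110.176 = 0.1090 of the mass, i.e. 10.90%.

10.90 weight percent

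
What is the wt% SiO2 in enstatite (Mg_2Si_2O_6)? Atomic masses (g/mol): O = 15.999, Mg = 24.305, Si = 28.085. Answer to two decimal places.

59.85 wt%

M(Mg_2Si_2O_6) = 200.774 g/mol; M(SiO2) = 60.083 g/mol.
Moles SiO2 per formula unit = 2 Si ÷ 1 = 2.0000.
SiO2 fraction = (2.0000 × 60.083) / 200.774 = 120.166/200.774 = 0.5985.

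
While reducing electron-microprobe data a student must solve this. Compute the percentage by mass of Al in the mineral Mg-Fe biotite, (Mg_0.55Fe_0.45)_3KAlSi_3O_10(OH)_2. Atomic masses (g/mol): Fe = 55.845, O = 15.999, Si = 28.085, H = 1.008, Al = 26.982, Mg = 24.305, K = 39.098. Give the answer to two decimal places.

5.87 weight percent

Molar mass of (Mg_0.55Fe_0.45)_3KAlSi_3O_10(OH)_2: 1.65×24.305 + 1.35×55.845 + 1×39.098 + 1×26.982 + 3×28.085 + 12×15.999 + 2×1.008 = 459.833 g/mol.
Mass of Al per formula unit: 1 × 26.982 = 26.982 g.
Weight fraction Al = 26.982 / 459.833 = 0.0587.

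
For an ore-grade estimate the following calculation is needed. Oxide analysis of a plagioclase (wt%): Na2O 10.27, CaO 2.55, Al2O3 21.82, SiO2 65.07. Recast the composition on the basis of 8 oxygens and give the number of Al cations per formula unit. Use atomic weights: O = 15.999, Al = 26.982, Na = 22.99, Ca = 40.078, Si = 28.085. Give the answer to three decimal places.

10.27 wt% Na2O ÷ 61.979 g/mol = 0.16570 mol, giving 0.33140 Na and 0.16570 O.
2.55 wt% CaO ÷ 56.077 g/mol = 0.04547 mol, giving 0.04547 Ca and 0.04547 O.
21.82 wt% Al2O3 ÷ 101.961 g/mol = 0.21400 mol, giving 0.42800 Al and 0.64200 O.
65.07 wt% SiO2 ÷ 60.083 g/mol = 1.08300 mol, giving 1.08300 Si and 2.16600 O.
Oxygen sums to 3.01917; scaling by 8/3.01917 = 2.64973 puts the formula on 8 O.
Al: 0.42800 × 2.64973 = 1.134 atoms per formula unit.

1.134 Al apfu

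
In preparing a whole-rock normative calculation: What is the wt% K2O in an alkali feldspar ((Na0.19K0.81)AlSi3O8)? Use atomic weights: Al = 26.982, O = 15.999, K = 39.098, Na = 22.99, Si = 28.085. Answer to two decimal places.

Formula mass = 275.266 g/mol.
0.81 K → 0.4050 mol K2O per formula unit; M(K2O) = 94.195, so K2O mass = 38.149 g.
38.149/275.266 × 100 = 13.86 wt%.

13.86 wt%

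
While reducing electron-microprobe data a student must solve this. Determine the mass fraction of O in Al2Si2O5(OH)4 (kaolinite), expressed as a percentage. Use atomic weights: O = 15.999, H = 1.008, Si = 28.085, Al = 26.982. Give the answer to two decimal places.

55.78 weight percent

Molar mass of Al2Si2O5(OH)4: 2*26.982 + 2*28.085 + 9*15.999 + 4*1.008 = 258.157 g/mol.
Mass of O per formula unit: 9 × 15.999 = 143.991 g.
Weight fraction O = 143.991 / 258.157 = 0.5578.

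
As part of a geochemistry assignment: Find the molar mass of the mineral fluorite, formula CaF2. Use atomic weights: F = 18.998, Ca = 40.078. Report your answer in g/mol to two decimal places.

78.07 g/mol

Ca: 1 × 40.078 = 40.0780
F: 2 × 18.998 = 37.9960
Summing the contributions gives the formula mass.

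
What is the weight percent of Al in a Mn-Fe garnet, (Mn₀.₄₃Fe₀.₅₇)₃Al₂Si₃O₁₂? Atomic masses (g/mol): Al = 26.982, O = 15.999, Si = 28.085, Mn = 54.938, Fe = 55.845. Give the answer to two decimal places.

Molar mass of (Mn₀.₄₃Fe₀.₅₇)₃Al₂Si₃O₁₂: 1.29×54.938 + 1.71×55.845 + 2×26.982 + 3×28.085 + 12×15.999 = 496.572 g/mol.
Mass of Al per formula unit: 2 × 26.982 = 53.964 g.
Weight fraction Al = 53.964 / 496.572 = 0.1087.

10.87 weight percent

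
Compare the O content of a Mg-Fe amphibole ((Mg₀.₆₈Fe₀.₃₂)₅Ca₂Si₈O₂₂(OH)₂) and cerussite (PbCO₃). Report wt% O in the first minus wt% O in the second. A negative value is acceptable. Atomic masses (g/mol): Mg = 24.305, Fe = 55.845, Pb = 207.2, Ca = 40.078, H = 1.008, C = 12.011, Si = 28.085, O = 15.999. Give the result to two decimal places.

O in (Mg₀.₆₈Fe₀.₃₂)₅Ca₂Si₈O₂₂(OH)₂: molar mass 862.817 g/mol; 24×15.999 = 383.976 g → 44.50 wt%.
O in PbCO₃: molar mass 267.208 g/mol; 3×15.999 = 47.997 g → 17.96 wt%.
Difference = 44.50 − 17.96 = 26.54 percentage points.

26.54 percentage points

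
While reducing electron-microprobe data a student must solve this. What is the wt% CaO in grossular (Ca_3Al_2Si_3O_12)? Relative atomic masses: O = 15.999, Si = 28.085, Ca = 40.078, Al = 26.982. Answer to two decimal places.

37.35 wt%

Formula mass = 450.441 g/mol.
3 Ca → 3.0000 mol CaO per formula unit; M(CaO) = 56.077, so CaO mass = 168.231 g.
168.231/450.441 × 100 = 37.35 wt%.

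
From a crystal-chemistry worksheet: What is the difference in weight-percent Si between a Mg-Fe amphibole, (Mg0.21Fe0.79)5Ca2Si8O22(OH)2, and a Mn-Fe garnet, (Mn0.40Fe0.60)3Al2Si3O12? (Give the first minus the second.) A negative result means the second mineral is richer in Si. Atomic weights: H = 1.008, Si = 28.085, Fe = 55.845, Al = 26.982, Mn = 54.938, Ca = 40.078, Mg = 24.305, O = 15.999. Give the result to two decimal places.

M((Mg0.21Fe0.79)5Ca2Si8O22(OH)2) = 936.936 g/mol, so wt% Si = 224.680/936.936 × 100 = 23.98%.
M((Mn0.40Fe0.60)3Al2Si3O12) = 496.654 g/mol, so wt% Si = 84.255/496.654 × 100 = 16.96%.
23.98 − 16.96 = 7.02 pp.

7.02 percentage points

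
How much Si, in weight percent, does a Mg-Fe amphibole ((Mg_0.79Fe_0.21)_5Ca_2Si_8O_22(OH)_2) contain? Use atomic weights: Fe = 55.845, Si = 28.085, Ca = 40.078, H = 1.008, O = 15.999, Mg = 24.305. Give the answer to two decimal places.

26.57 weight percent

Formula mass = 3.95·24.305 + 1.05·55.845 + 2·40.078 + 8·28.085 + 24·15.999 + 2·1.008 = 845.470 g/mol, of which 224.680 g is Si.
So Si makes up 224.680/845.470 = 0.2657 of the mass, i.e. 26.57%.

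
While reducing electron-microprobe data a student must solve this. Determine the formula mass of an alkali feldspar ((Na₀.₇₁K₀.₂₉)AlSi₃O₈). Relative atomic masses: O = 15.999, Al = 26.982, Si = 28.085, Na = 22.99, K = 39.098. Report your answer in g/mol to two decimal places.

M = 0.71·22.99 + 0.29·39.098 + 1·26.982 + 3·28.085 + 8·15.999

266.89 g/mol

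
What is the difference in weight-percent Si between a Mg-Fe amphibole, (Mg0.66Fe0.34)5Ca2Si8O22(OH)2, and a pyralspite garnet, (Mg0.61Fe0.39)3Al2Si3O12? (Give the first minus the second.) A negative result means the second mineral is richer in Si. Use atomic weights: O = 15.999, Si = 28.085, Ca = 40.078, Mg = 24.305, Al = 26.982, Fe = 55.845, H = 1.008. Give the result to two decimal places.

6.80 percentage points

First mineral: 224.680 g Si in 865.971 g formula = 25.95 wt% Si.
Second mineral: 84.255 g Si in 440.024 g formula = 19.15 wt% Si.
25.95% − 19.15% gives a difference of 6.80 percentage points.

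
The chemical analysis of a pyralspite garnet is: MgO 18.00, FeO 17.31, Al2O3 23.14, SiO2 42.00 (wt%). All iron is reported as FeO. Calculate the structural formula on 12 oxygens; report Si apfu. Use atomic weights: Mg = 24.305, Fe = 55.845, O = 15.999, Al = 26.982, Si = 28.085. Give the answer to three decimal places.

3.032 Si apfu

18.00 wt% MgO ÷ 40.304 g/mol = 0.44661 mol, giving 0.44661 Mg and 0.44661 O.
17.31 wt% FeO ÷ 71.844 g/mol = 0.24094 mol, giving 0.24094 Fe and 0.24094 O.
23.14 wt% Al2O3 ÷ 101.961 g/mol = 0.22695 mol, giving 0.45390 Al and 0.68085 O.
42.00 wt% SiO2 ÷ 60.083 g/mol = 0.69903 mol, giving 0.69903 Si and 1.39806 O.
Oxygen sums to 2.76646; scaling by 12/2.76646 = 4.33767 puts the formula on 12 O.
Si: 0.69903 × 4.33767 = 3.032 atoms per formula unit.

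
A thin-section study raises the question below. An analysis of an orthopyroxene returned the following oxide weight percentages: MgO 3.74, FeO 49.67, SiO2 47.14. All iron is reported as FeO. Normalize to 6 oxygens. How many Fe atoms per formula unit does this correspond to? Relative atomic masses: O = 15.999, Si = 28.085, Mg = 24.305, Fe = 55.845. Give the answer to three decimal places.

1.763 Fe apfu

3.74 wt% MgO ÷ 40.304 g/mol = 0.09279 mol, giving 0.09279 Mg and 0.09279 O.
49.67 wt% FeO ÷ 71.844 g/mol = 0.69136 mol, giving 0.69136 Fe and 0.69136 O.
47.14 wt% SiO2 ÷ 60.083 g/mol = 0.78458 mol, giving 0.78458 Si and 1.56916 O.
Oxygen sums to 2.35331; scaling by 6/2.35331 = 2.54960 puts the formula on 6 O.
Fe: 0.69136 × 2.54960 = 1.763 atoms per formula unit.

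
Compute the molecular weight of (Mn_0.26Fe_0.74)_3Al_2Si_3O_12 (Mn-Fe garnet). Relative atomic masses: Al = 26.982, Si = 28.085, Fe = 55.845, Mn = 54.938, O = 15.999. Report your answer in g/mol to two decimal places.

497.03 g/mol

M = 0.78×54.938 + 2.22×55.845 + 2×26.982 + 3×28.085 + 12×15.999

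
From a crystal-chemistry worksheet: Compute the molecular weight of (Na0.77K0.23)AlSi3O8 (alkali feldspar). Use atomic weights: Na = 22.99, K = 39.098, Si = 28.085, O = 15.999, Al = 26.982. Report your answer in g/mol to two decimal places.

Na: 0.77 × 22.99 = 17.7023
K: 0.23 × 39.098 = 8.9925
Al: 1 × 26.982 = 26.9820
Si: 3 × 28.085 = 84.2550
O: 8 × 15.999 = 127.9920
Summing the contributions gives the formula mass.

265.92 g/mol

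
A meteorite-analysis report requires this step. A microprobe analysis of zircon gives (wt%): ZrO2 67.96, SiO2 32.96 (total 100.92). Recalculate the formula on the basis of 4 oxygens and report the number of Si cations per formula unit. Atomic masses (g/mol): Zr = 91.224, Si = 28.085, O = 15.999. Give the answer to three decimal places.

0.997 Si apfu

ZrO2 (M=123.222): mol = 0.55152; Zr = 0.55152, O = 1.10304.
SiO2 (M=60.083): mol = 0.54857; Si = 0.54857, O = 1.09714.
ΣO = 2.20018; factor = 4/ΣO = 1.81803.
Si apfu = 0.54857 × 1.81803 = 0.997.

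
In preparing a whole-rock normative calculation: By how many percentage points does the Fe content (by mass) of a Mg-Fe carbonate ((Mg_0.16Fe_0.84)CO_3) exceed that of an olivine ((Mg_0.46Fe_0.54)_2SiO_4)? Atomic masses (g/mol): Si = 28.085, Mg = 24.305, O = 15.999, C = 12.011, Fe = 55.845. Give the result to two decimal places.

M((Mg_0.16Fe_0.84)CO_3) = 110.807 g/mol, so wt% Fe = 46.910/110.807 × 100 = 42.33%.
M((Mg_0.46Fe_0.54)_2SiO_4) = 174.754 g/mol, so wt% Fe = 60.313/174.754 × 100 = 34.51%.
42.33 − 34.51 = 7.82 pp.

7.82 percentage points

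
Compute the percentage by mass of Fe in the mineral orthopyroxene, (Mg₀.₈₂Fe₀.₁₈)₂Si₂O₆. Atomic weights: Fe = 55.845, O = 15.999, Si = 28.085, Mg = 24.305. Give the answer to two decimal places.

9.48 wt%

Formula mass = 1.64*24.305 + 0.36*55.845 + 2*28.085 + 6*15.999 = 212.128 g/mol, of which 20.104 g is Fe.
So Fe makes up 20.104/212.128 = 0.0948 of the mass, i.e. 9.48%.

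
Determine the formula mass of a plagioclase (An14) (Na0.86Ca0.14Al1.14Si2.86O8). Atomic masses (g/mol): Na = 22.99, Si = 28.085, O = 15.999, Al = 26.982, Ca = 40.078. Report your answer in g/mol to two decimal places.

264.46 g/mol

The formula mass is the sum 0.86×22.99 + 0.14×40.078 + 1.14×26.982 + 2.86×28.085 + 8×15.999.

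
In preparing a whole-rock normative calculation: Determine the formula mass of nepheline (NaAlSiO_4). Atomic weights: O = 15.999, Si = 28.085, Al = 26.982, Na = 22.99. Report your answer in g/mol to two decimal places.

142.05 g/mol

The formula mass is the sum 1*22.99 + 1*26.982 + 1*28.085 + 4*15.999.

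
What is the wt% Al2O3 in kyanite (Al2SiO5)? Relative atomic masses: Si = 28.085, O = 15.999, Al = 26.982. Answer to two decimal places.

62.92 wt%

Molar mass of Al2SiO5 = 2×26.982 + 1×28.085 + 5×15.999 = 162.044 g/mol.
Each formula unit contains 2 Al, equivalent to 2/2 = 1.0000 mol Al2O3.
M(Al2O3) = 2×26.982 + 3×15.999 = 101.961 g/mol.
Mass of Al2O3 per formula unit = 1.0000 × 101.961 = 101.961 g.
Al2O3 wt% = 101.961 / 162.044 × 100 = 62.92%.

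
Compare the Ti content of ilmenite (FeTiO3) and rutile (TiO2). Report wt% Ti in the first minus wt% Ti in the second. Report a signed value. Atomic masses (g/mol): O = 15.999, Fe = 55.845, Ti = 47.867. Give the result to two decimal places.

-28.38 percentage points

Ti in FeTiO3: molar mass 151.709 g/mol; 1×47.867 = 47.867 g → 31.55 wt%.
Ti in TiO2: molar mass 79.865 g/mol; 1×47.867 = 47.867 g → 59.93 wt%.
Difference = 31.55 − 59.93 = -28.38 percentage points.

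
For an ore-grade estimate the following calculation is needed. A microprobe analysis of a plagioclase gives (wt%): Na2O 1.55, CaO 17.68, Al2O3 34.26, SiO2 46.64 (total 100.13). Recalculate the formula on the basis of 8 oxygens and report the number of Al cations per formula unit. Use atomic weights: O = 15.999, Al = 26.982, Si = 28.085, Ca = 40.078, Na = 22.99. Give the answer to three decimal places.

1.853 Al apfu

Na2O (M=61.979): mol = 0.02501; Na = 0.05002, O = 0.02501.
CaO (M=56.077): mol = 0.31528; Ca = 0.31528, O = 0.31528.
Al2O3 (M=101.961): mol = 0.33601; Al = 0.67202, O = 1.00803.
SiO2 (M=60.083): mol = 0.77626; Si = 0.77626, O = 1.55252.
ΣO = 2.90084; factor = 8/ΣO = 2.75782.
Al apfu = 0.67202 × 2.75782 = 1.853.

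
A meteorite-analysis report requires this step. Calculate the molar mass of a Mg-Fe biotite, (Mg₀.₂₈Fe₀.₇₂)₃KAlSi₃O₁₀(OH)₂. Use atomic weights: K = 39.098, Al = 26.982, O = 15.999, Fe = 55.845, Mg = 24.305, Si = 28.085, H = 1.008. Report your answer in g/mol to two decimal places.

485.38 g/mol

M = 0.84*24.305 + 2.16*55.845 + 1*39.098 + 1*26.982 + 3*28.085 + 12*15.999 + 2*1.008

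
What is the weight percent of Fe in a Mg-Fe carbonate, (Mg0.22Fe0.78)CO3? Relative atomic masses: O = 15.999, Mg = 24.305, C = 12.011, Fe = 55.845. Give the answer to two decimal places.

39.99 weight percent

Formula mass = 0.22×24.305 + 0.78×55.845 + 1×12.011 + 3×15.999 = 108.914 g/mol, of which 43.559 g is Fe.
So Fe makes up 43.559/108.914 = 0.3999 of the mass, i.e. 39.99%.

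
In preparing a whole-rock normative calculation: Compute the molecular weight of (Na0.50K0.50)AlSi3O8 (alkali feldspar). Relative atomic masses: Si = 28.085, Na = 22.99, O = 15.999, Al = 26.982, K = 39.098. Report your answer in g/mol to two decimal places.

270.27 g/mol

The formula mass is the sum 0.50*22.99 + 0.50*39.098 + 1*26.982 + 3*28.085 + 8*15.999.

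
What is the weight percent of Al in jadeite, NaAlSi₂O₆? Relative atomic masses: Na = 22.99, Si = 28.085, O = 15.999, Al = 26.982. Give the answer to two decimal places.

13.35 mass %

M(NaAlSi₂O₆) = 202.136 g/mol.
Al contributes 1 × 26.982 = 26.982 g per mole.
26.982/202.136 = 0.1335 → 13.35%.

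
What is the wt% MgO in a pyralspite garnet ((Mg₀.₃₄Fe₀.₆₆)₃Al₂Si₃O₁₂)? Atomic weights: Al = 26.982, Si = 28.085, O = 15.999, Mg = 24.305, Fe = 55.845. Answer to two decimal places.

M((Mg₀.₃₄Fe₀.₆₆)₃Al₂Si₃O₁₂) = 465.571 g/mol; M(MgO) = 40.304 g/mol.
Moles MgO per formula unit = 1.02 Mg ÷ 1 = 1.0200.
MgO fraction = (1.0200 × 40.304) / 465.571 = 41.110/465.571 = 0.0883.

8.83 wt%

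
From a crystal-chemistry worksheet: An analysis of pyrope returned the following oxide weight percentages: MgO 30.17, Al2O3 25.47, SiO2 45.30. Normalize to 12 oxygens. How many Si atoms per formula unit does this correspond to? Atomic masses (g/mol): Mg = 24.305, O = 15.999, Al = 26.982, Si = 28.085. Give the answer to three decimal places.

MgO: 30.17/40.304 = 0.74856 mol → 0.74856 mol Mg, 0.74856 mol O.
Al2O3: 25.47/101.961 = 0.24980 mol → 0.49960 mol Al, 0.74940 mol O.
SiO2: 45.30/60.083 = 0.75396 mol → 0.75396 mol Si, 1.50792 mol O.
Total oxygen = 3.00588 mol. Normalization factor = 12/3.00588 = 3.99218.
Si per 12 O = 0.75396 × 3.99218 = 3.010.

3.010 Si apfu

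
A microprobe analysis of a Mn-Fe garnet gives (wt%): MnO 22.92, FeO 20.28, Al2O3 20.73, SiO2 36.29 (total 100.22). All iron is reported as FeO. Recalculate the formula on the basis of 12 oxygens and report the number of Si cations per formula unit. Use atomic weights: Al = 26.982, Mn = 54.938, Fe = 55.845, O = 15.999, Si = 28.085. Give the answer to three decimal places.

22.92 wt% MnO ÷ 70.937 g/mol = 0.32310 mol, giving 0.32310 Mn and 0.32310 O.
20.28 wt% FeO ÷ 71.844 g/mol = 0.28228 mol, giving 0.28228 Fe and 0.28228 O.
20.73 wt% Al2O3 ÷ 101.961 g/mol = 0.20331 mol, giving 0.40662 Al and 0.60993 O.
36.29 wt% SiO2 ÷ 60.083 g/mol = 0.60400 mol, giving 0.60400 Si and 1.20800 O.
Oxygen sums to 2.42331; scaling by 12/2.42331 = 4.95190 puts the formula on 12 O.
Si: 0.60400 × 4.95190 = 2.991 atoms per formula unit.

2.991 Si apfu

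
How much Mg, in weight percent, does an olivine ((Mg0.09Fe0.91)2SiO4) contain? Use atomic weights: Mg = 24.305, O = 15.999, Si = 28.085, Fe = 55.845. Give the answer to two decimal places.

2.21 weight percent

Molar mass of (Mg0.09Fe0.91)2SiO4: 0.18*24.305 + 1.82*55.845 + 1*28.085 + 4*15.999 = 198.094 g/mol.
Mass of Mg per formula unit: 0.18 × 24.305 = 4.375 g.
Weight fraction Mg = 4.375 / 198.094 = 0.0221.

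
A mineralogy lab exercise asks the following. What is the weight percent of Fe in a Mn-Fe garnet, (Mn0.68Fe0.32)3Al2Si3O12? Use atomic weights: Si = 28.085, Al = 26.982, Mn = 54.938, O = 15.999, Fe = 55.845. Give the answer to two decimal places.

10.81 wt%

M((Mn0.68Fe0.32)3Al2Si3O12) = 495.892 g/mol.
Fe contributes 0.96 × 55.845 = 53.611 g per mole.
53.611/495.892 = 0.1081 → 10.81%.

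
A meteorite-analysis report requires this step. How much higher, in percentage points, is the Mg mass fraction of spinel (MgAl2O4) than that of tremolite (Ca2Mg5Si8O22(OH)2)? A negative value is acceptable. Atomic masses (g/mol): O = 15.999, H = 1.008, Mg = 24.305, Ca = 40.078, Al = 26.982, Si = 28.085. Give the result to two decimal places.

First mineral: 24.305 g Mg in 142.265 g formula = 17.08 wt% Mg.
Second mineral: 121.525 g Mg in 812.353 g formula = 14.96 wt% Mg.
17.08% − 14.96% gives a difference of 2.12 percentage points.

2.12 percentage points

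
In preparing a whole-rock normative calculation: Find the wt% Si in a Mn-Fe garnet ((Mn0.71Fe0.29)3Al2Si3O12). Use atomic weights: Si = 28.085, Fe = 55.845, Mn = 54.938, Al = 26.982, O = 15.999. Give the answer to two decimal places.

16.99 mass %

Molar mass of (Mn0.71Fe0.29)3Al2Si3O12: 2.13·54.938 + 0.87·55.845 + 2·26.982 + 3·28.085 + 12·15.999 = 495.810 g/mol.
Mass of Si per formula unit: 3 × 28.085 = 84.255 g.
Weight fraction Si = 84.255 / 495.810 = 0.1699.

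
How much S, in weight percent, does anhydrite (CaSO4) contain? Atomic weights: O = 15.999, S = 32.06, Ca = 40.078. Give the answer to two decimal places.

Formula mass = 1*40.078 + 1*32.06 + 4*15.999 = 136.134 g/mol, of which 32.060 g is S.
So S makes up 32.060/136.134 = 0.2355 of the mass, i.e. 23.55%.

23.55 weight percent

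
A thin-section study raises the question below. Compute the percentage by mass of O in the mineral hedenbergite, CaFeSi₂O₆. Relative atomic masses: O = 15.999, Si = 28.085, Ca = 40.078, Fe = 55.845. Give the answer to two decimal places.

38.69 mass %

M(CaFeSi₂O₆) = 248.087 g/mol.
O contributes 6 × 15.999 = 95.994 g per mole.
95.994/248.087 = 0.3869 → 38.69%.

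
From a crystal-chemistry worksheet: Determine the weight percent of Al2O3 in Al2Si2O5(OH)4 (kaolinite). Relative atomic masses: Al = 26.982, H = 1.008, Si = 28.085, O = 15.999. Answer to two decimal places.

Formula mass = 258.157 g/mol.
2 Al → 1.0000 mol Al2O3 per formula unit; M(Al2O3) = 101.961, so Al2O3 mass = 101.961 g.
101.961/258.157 × 100 = 39.50 wt%.

39.50 wt%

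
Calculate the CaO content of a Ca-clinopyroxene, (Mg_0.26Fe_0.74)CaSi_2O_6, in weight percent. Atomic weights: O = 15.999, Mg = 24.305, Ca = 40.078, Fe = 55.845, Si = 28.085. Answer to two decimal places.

Molar mass of (Mg_0.26Fe_0.74)CaSi_2O_6 = 0.26*24.305 + 0.74*55.845 + 1*40.078 + 2*28.085 + 6*15.999 = 239.887 g/mol.
Each formula unit contains 1 Ca, equivalent to 1/1 = 1.0000 mol CaO.
M(CaO) = 1×40.078 + 1×15.999 = 56.077 g/mol.
Mass of CaO per formula unit = 1.0000 × 56.077 = 56.077 g.
CaO wt% = 56.077 / 239.887 × 100 = 23.38%.

23.38 wt%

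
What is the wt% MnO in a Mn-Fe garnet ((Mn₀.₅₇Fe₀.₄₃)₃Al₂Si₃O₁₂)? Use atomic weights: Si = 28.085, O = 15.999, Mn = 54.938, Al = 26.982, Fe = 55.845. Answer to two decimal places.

24.45 wt%

Molar mass of (Mn₀.₅₇Fe₀.₄₃)₃Al₂Si₃O₁₂ = 1.71×54.938 + 1.29×55.845 + 2×26.982 + 3×28.085 + 12×15.999 = 496.191 g/mol.
Each formula unit contains 1.71 Mn, equivalent to 1.71/1 = 1.7100 mol MnO.
M(MnO) = 1×54.938 + 1×15.999 = 70.937 g/mol.
Mass of MnO per formula unit = 1.7100 × 70.937 = 121.302 g.
MnO wt% = 121.302 / 496.191 × 100 = 24.45%.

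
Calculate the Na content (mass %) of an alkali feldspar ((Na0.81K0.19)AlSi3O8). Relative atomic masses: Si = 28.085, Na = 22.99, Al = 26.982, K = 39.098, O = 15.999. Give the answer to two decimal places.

M((Na0.81K0.19)AlSi3O8) = 265.280 g/mol.
Na contributes 0.81 × 22.99 = 18.622 g per mole.
18.622/265.280 = 0.0702 → 7.02%.

7.02 mass %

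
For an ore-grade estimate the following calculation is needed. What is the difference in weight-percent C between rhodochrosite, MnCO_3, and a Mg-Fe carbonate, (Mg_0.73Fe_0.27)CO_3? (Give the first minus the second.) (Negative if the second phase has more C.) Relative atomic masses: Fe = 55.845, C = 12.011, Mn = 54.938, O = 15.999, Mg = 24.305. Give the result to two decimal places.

-2.49 percentage points

C in MnCO_3: molar mass 114.946 g/mol; 1×12.011 = 12.011 g → 10.45 wt%.
C in (Mg_0.73Fe_0.27)CO_3: molar mass 92.829 g/mol; 1×12.011 = 12.011 g → 12.94 wt%.
Difference = 10.45 − 12.94 = -2.49 percentage points.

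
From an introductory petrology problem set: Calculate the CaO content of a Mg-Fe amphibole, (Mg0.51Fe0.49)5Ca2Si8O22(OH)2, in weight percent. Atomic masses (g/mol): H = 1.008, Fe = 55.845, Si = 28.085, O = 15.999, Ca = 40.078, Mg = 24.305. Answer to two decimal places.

12.61 wt%

Molar mass of (Mg0.51Fe0.49)5Ca2Si8O22(OH)2 = 2.55*24.305 + 2.45*55.845 + 2*40.078 + 8*28.085 + 24*15.999 + 2*1.008 = 889.626 g/mol.
Each formula unit contains 2 Ca, equivalent to 2/1 = 2.0000 mol CaO.
M(CaO) = 1×40.078 + 1×15.999 = 56.077 g/mol.
Mass of CaO per formula unit = 2.0000 × 56.077 = 112.154 g.
CaO wt% = 112.154 / 889.626 × 100 = 12.61%.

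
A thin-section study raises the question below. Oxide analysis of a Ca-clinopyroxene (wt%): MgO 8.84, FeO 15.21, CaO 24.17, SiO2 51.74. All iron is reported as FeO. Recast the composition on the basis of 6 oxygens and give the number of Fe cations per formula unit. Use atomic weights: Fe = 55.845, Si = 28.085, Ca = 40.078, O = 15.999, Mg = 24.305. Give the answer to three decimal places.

0.492 Fe apfu

MgO: 8.84/40.304 = 0.21933 mol → 0.21933 mol Mg, 0.21933 mol O.
FeO: 15.21/71.844 = 0.21171 mol → 0.21171 mol Fe, 0.21171 mol O.
CaO: 24.17/56.077 = 0.43101 mol → 0.43101 mol Ca, 0.43101 mol O.
SiO2: 51.74/60.083 = 0.86114 mol → 0.86114 mol Si, 1.72228 mol O.
Total oxygen = 2.58433 mol. Normalization factor = 6/2.58433 = 2.32168.
Fe per 6 O = 0.21171 × 2.32168 = 0.492.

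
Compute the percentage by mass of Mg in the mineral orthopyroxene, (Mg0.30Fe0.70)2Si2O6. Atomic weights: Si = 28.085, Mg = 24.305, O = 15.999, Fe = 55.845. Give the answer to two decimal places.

5.95 wt%

Formula mass = 0.60×24.305 + 1.40×55.845 + 2×28.085 + 6×15.999 = 244.930 g/mol, of which 14.583 g is Mg.
So Mg makes up 14.583/244.930 = 0.0595 of the mass, i.e. 5.95%.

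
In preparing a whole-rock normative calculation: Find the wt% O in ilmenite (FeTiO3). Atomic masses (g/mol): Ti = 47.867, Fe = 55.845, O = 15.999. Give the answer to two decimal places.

31.64 wt%

Molar mass of FeTiO3: 1×55.845 + 1×47.867 + 3×15.999 = 151.709 g/mol.
Mass of O per formula unit: 3 × 15.999 = 47.997 g.
Weight fraction O = 47.997 / 151.709 = 0.3164.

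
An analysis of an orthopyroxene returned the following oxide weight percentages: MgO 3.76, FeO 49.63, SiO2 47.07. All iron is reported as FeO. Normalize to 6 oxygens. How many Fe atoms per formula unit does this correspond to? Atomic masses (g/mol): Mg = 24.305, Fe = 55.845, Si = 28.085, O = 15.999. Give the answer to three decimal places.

3.76 wt% MgO ÷ 40.304 g/mol = 0.09329 mol, giving 0.09329 Mg and 0.09329 O.
49.63 wt% FeO ÷ 71.844 g/mol = 0.69080 mol, giving 0.69080 Fe and 0.69080 O.
47.07 wt% SiO2 ÷ 60.083 g/mol = 0.78342 mol, giving 0.78342 Si and 1.56684 O.
Oxygen sums to 2.35093; scaling by 6/2.35093 = 2.55218 puts the formula on 6 O.
Fe: 0.69080 × 2.55218 = 1.763 atoms per formula unit.

1.763 Fe apfu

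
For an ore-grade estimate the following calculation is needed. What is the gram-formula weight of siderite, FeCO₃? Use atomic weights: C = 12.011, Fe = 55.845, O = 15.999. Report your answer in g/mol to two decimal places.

115.85 g/mol

Fe: 1 × 55.845 = 55.8450
C: 1 × 12.011 = 12.0110
O: 3 × 15.999 = 47.9970
Summing the contributions gives the formula mass.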